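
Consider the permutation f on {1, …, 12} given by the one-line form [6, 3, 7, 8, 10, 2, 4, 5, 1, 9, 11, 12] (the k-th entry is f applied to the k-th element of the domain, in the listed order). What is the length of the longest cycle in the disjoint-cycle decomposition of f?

10

Decomposing into disjoint cycles gives (1, 6, 2, 3, 7, 4, 8, 5, 10, 9); the longest has length 10.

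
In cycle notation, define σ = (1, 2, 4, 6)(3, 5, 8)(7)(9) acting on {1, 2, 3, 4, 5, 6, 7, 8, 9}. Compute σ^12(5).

5 lies in the 3-cycle (3, 5, 8).
On a 3-cycle, σ^3 is the identity, so σ^12 = σ^0 there (12 ≡ 0 mod 3).
So σ^12(5) = 5.

5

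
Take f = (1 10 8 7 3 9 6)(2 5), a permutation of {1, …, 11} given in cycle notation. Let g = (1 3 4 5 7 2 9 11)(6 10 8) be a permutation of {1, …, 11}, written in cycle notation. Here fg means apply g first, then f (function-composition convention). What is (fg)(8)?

First apply g: g(8) = 6, then f(6) = 1. Thus (fg)(8) = 1.

1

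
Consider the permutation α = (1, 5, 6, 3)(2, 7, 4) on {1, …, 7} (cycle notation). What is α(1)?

In the cycle (1, 5, 6, 3), 1 is followed by 5, so α(1) = 5.

5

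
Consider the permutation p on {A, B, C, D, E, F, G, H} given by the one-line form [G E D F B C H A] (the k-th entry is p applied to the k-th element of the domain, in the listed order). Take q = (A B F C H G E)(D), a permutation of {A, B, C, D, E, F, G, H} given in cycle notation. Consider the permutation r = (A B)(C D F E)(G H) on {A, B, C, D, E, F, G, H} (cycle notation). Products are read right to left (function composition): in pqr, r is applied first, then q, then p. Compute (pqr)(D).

D

Chase D: r(D) = F; q(F) = C; p(C) = D. Hence (pqr)(D) = D.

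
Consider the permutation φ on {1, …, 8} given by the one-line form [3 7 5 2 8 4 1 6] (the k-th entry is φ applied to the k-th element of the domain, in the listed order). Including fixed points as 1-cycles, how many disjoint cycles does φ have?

1

The cycle decomposition is (1, 3, 5, 8, 6, 4, 2, 7), which has 1 cycle (counting 1-cycles).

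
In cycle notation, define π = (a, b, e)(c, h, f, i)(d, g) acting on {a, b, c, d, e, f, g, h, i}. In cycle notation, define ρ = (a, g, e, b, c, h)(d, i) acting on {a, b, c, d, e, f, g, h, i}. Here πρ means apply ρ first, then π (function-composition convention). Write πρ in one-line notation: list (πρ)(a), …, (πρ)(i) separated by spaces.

(πρ)(x) = π(ρ(x)). Computing each image: π(ρ(a)) = π(g) = d, π(ρ(b)) = π(c) = h, π(ρ(c)) = π(h) = f, π(ρ(d)) = π(i) = c, π(ρ(e)) = π(b) = e, π(ρ(f)) = π(f) = i, π(ρ(g)) = π(e) = a, π(ρ(h)) = π(a) = b, π(ρ(i)) = π(d) = g.
Hence πρ = [d h f c e i a b g].

d h f c e i a b g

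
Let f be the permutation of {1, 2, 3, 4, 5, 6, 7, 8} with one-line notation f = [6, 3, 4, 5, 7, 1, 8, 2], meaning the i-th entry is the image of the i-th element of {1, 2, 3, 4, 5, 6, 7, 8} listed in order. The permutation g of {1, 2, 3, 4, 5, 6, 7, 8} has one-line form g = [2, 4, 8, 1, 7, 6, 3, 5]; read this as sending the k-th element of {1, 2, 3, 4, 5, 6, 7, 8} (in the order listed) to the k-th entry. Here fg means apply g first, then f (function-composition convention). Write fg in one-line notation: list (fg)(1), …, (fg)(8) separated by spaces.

3 5 2 6 8 1 4 7

For each element, apply g then f: 1 → 2 → 3; 2 → 4 → 5; 3 → 8 → 2; 4 → 1 → 6; 5 → 7 → 8; 6 → 6 → 1; 7 → 3 → 4; 8 → 5 → 7.
So fg in one-line form is 3 5 2 6 8 1 4 7.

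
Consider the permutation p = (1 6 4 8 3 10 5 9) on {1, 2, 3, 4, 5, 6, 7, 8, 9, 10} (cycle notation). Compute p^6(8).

6

8 lies in the 8-cycle (1 6 4 8 3 10 5 9).
Stepping 6 places around the cycle: 8 → 3 → 10 → 5 → 9 → 1 → 6.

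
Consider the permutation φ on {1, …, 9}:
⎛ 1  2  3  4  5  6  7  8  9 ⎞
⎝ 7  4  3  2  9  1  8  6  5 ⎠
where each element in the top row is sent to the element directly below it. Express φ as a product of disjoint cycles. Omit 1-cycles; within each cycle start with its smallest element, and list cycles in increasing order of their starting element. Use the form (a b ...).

From 1: 1 → 7 → 8 → 6 → 1, closing the cycle (1 7 8 6).
Repeating from the next unused element and collecting all non-trivial cycles gives (1 7 8 6)(2 4)(5 9).

(1 7 8 6)(2 4)(5 9)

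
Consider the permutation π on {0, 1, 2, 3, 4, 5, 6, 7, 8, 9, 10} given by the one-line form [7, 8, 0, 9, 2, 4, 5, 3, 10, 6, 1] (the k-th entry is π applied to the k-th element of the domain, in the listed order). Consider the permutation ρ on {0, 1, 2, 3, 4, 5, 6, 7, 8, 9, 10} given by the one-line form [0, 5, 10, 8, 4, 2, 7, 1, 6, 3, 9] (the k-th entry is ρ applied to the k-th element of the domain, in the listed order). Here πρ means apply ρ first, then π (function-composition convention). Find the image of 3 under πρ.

(πρ)(3) = π(ρ(3)). ρ(3) = 8, then π(8) = 10. So (πρ)(3) = 10.

10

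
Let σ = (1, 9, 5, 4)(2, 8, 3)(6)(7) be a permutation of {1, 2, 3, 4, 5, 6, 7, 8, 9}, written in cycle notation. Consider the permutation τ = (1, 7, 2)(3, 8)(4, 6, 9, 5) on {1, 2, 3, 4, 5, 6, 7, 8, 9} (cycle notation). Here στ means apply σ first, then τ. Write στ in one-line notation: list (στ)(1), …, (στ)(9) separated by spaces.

5 3 1 7 6 9 2 8 4

Chase each element through σ then τ: 1 → 9 → 5; 2 → 8 → 3; 3 → 2 → 1; 4 → 1 → 7; 5 → 4 → 6; 6 → 6 → 9; 7 → 7 → 2; 8 → 3 → 8; 9 → 5 → 4.
Collecting the images, στ = [5 3 1 7 6 9 2 8 4].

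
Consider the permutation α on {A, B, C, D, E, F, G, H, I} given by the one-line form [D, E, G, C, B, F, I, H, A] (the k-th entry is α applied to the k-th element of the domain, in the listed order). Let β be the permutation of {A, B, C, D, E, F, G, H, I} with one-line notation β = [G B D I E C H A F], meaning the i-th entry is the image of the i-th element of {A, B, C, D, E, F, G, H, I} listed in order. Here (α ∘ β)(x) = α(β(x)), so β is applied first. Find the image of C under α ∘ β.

C

(α ∘ β)(C) = α(β(C)). β(C) = D, then α(D) = C. So (α ∘ β)(C) = C.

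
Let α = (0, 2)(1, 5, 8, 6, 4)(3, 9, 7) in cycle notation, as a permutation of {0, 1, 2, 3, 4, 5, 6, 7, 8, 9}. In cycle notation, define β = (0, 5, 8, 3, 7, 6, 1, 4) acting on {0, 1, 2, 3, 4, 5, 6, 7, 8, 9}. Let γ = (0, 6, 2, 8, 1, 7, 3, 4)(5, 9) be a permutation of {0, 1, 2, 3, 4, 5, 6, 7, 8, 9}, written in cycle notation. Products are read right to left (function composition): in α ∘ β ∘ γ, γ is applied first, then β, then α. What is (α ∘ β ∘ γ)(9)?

6

Apply the permutations in order: γ(9) = 5, then β(5) = 8, then α(8) = 6. So (α ∘ β ∘ γ)(9) = 6.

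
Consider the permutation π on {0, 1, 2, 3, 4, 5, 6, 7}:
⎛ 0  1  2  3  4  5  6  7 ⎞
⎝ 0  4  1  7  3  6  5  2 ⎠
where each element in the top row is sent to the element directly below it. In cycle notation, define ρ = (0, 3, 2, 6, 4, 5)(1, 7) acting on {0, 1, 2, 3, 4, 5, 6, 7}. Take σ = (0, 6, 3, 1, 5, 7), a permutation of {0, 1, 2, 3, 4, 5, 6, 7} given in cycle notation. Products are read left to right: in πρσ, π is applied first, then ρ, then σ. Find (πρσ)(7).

Apply the permutations in order: π(7) = 2, then ρ(2) = 6, then σ(6) = 3. So (πρσ)(7) = 3.

3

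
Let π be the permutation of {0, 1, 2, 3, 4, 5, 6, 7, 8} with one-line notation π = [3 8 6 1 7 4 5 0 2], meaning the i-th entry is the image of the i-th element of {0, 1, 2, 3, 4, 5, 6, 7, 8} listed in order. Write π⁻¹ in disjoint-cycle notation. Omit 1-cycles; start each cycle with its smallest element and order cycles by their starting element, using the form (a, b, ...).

(0, 7, 4, 5, 6, 2, 8, 1, 3)

The cycle decomposition of π is (0, 3, 1, 8, 2, 6, 5, 4, 7).
Reversing each cycle (and rotating so the smallest element leads) gives π⁻¹ = (0, 7, 4, 5, 6, 2, 8, 1, 3).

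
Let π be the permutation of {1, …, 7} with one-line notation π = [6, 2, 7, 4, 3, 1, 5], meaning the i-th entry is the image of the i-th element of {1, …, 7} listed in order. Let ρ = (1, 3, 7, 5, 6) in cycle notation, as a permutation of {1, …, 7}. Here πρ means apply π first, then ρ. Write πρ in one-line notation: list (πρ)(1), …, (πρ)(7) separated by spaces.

1 2 5 4 7 3 6

(πρ)(x) = ρ(π(x)). Computing each image: ρ(π(1)) = ρ(6) = 1, ρ(π(2)) = ρ(2) = 2, ρ(π(3)) = ρ(7) = 5, ρ(π(4)) = ρ(4) = 4, ρ(π(5)) = ρ(3) = 7, ρ(π(6)) = ρ(1) = 3, ρ(π(7)) = ρ(5) = 6.
Hence πρ = [1 2 5 4 7 3 6].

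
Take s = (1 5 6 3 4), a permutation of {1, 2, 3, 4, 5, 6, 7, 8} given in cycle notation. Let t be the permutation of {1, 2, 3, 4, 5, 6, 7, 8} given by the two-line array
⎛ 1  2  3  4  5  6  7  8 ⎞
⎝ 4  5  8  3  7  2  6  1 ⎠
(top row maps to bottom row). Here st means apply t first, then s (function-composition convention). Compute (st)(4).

4

t(4) = 3, then s(3) = 4; composing gives (st)(4) = 4.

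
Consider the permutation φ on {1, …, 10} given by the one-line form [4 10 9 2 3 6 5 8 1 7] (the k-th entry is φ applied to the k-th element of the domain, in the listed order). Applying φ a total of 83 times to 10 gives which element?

Tracing 10 → 7 → … returns to 10 after 8 steps, so 10 lies in an 8-cycle (1, 4, 2, 10, 7, 5, 3, 9).
On an 8-cycle, φ^8 is the identity, so φ^83 = φ^3 there (83 ≡ 3 mod 8).
Stepping 3 places around the cycle: 10 → 7 → 5 → 3.

3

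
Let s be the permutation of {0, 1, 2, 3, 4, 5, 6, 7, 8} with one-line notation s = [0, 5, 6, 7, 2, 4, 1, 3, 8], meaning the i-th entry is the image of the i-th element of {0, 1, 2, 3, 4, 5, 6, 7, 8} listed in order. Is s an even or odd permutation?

In disjoint-cycle form the cycle lengths are 5, 2, 1, 1.
A cycle of length ℓ contributes ℓ−1 transpositions, so s is a product of 4 + 1 = 5 transpositions — odd.

odd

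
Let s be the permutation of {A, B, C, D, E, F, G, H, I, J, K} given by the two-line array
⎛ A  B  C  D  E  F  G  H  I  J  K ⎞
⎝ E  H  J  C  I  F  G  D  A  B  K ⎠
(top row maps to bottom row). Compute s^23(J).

D

Tracing J → B → … returns to J after 5 steps, so J lies in a 5-cycle (B H D C J).
Powers repeat with period 5 on this cycle, and 23 mod 5 = 3, so s^23(J) = s^3(J).
Stepping 3 places around the cycle: J → B → H → D.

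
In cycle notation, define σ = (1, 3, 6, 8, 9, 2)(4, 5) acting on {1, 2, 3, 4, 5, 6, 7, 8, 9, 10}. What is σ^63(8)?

1

8 lies in the 6-cycle (1, 3, 6, 8, 9, 2).
Since the cycle has length 6, σ^63 acts on it the same as σ^3 (63 mod 6 = 3).
Advancing 3 steps from 8: 8 → 9 → 2 → 1.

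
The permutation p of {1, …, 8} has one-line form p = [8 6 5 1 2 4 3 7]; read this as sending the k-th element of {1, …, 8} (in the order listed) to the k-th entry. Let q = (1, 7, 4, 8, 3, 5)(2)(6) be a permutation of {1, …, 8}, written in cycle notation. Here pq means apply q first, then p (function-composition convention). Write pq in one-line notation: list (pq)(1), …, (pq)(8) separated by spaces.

For each element, apply q then p: 1 → 7 → 3; 2 → 2 → 6; 3 → 5 → 2; 4 → 8 → 7; 5 → 1 → 8; 6 → 6 → 4; 7 → 4 → 1; 8 → 3 → 5.
So pq in one-line form is 3 6 2 7 8 4 1 5.

3 6 2 7 8 4 1 5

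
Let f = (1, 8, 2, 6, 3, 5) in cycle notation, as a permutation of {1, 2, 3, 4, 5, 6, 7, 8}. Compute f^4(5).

5 lies in the 6-cycle (1, 8, 2, 6, 3, 5).
Advancing 4 steps from 5: 5 → 1 → 8 → 2 → 6.

6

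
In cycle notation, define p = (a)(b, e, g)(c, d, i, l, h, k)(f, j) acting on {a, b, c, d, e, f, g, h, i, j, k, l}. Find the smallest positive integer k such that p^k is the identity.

The disjoint cycles have lengths 6, 3, 2, 1.
The order is lcm(6, 3, 2) = 6.

6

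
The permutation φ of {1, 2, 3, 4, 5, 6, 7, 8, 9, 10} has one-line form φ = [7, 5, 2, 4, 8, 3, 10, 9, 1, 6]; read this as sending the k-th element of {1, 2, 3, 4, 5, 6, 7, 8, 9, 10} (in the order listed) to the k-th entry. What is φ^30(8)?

Tracing 8 → 9 → … returns to 8 after 9 steps, so 8 lies in a 9-cycle (1 7 10 6 3 2 5 8 9).
Powers repeat with period 9 on this cycle, and 30 mod 9 = 3, so φ^30(8) = φ^3(8).
Stepping 3 places around the cycle: 8 → 9 → 1 → 7.

7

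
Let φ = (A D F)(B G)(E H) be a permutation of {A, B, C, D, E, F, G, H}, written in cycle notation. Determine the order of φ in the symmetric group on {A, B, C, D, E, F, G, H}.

The cycle type of φ is (3, 2, 2, 1).
The order is lcm(3, 2, 2) = 6.

6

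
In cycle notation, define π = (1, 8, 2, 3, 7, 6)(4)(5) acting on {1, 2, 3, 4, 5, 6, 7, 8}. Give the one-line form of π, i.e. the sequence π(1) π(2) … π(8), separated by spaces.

Reading each image from the cycles: 1↦8, 2↦3, 3↦7, 4↦4, 5↦5, 6↦1, 7↦6, 8↦2.
Listing these in domain order gives 8 3 7 4 5 1 6 2.

8 3 7 4 5 1 6 2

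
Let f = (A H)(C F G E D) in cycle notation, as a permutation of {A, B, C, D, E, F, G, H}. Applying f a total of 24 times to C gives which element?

D

C lies in the 5-cycle (C F G E D).
Powers repeat with period 5 on this cycle, and 24 mod 5 = 4, so f^24(C) = f^4(C).
Advancing 4 steps from C: C → F → G → E → D.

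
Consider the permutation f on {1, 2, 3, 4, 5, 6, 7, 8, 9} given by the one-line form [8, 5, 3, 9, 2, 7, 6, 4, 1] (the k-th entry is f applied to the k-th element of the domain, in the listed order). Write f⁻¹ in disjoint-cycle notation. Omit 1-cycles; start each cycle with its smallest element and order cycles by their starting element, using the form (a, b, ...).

(1, 9, 4, 8)(2, 5)(6, 7)

First write f in disjoint cycles: (1, 8, 4, 9)(2, 5)(6, 7).
Reversing each cycle (and rotating so the smallest element leads) gives f⁻¹ = (1, 9, 4, 8)(2, 5)(6, 7).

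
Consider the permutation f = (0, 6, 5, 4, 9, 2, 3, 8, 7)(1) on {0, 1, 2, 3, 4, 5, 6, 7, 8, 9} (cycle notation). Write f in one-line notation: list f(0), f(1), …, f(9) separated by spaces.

Reading each image from the cycles: 0→6, 1→1, 2→3, 3→8, 4→9, 5→4, 6→5, 7→0, 8→7, 9→2.
Listing these in domain order gives 6 1 3 8 9 4 5 0 7 2.

6 1 3 8 9 4 5 0 7 2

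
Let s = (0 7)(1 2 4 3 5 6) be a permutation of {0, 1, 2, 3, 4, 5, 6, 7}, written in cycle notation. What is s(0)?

7

0 appears in (0 7); the next entry (wrapping around) is 7.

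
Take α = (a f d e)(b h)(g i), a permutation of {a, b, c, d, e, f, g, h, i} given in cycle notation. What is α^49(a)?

f

a lies in the 4-cycle (a f d e).
Powers repeat with period 4 on this cycle, and 49 mod 4 = 1, so α^49(a) = α^1(a).
Advancing 1 step from a: a → f.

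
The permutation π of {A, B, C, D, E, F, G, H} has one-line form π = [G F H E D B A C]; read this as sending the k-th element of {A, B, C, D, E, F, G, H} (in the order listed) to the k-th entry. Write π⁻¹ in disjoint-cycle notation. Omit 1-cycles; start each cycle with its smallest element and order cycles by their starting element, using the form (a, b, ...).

(A, G)(B, F)(C, H)(D, E)

The cycle decomposition of π is (A, G)(B, F)(C, H)(D, E).
Reversing each cycle (and rotating so the smallest element leads) gives π⁻¹ = (A, G)(B, F)(C, H)(D, E).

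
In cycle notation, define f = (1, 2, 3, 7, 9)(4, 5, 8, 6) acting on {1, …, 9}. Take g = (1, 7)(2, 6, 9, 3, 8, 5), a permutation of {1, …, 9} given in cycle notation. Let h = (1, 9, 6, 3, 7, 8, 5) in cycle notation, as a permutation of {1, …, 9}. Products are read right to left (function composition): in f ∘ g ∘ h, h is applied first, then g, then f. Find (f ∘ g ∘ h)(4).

Chase 4: h(4) = 4; g(4) = 4; f(4) = 5. Hence (f ∘ g ∘ h)(4) = 5.

5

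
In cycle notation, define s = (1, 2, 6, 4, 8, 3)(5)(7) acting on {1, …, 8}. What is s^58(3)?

3 lies in the 6-cycle (1, 2, 6, 4, 8, 3).
On a 6-cycle, s^6 is the identity, so s^58 = s^4 there (58 ≡ 4 mod 6).
Advancing 4 steps from 3: 3 → 1 → 2 → 6 → 4.

4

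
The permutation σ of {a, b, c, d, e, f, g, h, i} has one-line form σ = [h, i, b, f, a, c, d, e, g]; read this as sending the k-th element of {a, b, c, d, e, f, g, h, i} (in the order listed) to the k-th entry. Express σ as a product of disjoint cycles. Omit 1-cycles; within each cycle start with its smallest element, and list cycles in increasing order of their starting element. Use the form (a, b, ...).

Start at a and follow images: a → h → e → a, giving the cycle (a, h, e).
Continuing from each remaining unvisited element yields (a, h, e)(b, i, g, d, f, c).

(a, h, e)(b, i, g, d, f, c)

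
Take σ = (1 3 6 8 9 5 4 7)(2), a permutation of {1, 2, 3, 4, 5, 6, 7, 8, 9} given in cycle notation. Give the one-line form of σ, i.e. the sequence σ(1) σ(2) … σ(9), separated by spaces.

3 2 6 7 4 8 1 9 5

Image by image: 1↦3, 2↦2, 3↦6, 4↦7, 5↦4, 6↦8, 7↦1, 8↦9, 9↦5.
So the one-line form is 3 2 6 7 4 8 1 9 5.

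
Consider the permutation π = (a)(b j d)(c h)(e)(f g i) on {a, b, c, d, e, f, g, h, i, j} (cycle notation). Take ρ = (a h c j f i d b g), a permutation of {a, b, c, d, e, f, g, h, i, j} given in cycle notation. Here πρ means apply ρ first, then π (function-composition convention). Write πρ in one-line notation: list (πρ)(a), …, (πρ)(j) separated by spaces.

For each element, apply ρ then π: a → h → c; b → g → i; c → j → d; d → b → j; e → e → e; f → i → f; g → a → a; h → c → h; i → d → b; j → f → g.
So πρ in one-line form is c i d j e f a h b g.

c i d j e f a h b g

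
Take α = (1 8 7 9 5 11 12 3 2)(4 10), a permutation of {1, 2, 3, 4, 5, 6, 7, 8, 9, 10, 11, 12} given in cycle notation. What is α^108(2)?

2 lies in the 9-cycle (1 8 7 9 5 11 12 3 2).
Since the cycle has length 9, α^108 acts on it the same as α^0 (108 mod 9 = 0).
So α^108(2) = 2.

2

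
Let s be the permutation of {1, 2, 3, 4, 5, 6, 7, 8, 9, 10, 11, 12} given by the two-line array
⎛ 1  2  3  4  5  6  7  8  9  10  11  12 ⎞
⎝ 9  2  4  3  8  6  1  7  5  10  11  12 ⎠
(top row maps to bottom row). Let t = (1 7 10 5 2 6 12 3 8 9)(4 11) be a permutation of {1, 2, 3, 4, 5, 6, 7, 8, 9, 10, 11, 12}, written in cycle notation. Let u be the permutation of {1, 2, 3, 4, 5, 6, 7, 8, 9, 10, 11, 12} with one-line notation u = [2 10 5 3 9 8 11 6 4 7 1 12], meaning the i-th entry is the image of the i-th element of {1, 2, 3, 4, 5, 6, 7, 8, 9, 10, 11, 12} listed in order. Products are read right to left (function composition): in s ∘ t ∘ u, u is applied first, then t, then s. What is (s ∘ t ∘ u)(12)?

4

Chase 12: u(12) = 12; t(12) = 3; s(3) = 4. Hence (s ∘ t ∘ u)(12) = 4.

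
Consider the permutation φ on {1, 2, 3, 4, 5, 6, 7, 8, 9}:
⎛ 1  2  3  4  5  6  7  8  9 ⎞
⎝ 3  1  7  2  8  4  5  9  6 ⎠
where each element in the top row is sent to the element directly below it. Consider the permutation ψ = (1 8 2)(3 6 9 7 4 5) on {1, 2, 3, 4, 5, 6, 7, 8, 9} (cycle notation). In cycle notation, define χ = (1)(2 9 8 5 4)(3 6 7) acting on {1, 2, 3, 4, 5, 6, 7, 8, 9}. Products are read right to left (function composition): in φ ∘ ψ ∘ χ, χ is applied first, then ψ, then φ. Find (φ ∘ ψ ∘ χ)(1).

9

(φ ∘ ψ ∘ χ)(1) = φ(ψ(χ(1))). χ(1) = 1, then ψ(1) = 8, then φ(8) = 9, so the result is 9.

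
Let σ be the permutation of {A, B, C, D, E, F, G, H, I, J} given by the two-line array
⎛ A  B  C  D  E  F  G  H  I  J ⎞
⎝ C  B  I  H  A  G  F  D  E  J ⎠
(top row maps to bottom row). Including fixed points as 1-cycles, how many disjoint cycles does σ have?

The cycle decomposition is (A C I E)(B)(D H)(F G)(J), which has 5 cycles (counting 1-cycles).

5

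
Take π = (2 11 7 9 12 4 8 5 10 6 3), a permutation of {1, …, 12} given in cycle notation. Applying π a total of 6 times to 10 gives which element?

10 lies in the 11-cycle (2 11 7 9 12 4 8 5 10 6 3).
Stepping 6 places around the cycle: 10 → 6 → 3 → 2 → 11 → 7 → 9.

9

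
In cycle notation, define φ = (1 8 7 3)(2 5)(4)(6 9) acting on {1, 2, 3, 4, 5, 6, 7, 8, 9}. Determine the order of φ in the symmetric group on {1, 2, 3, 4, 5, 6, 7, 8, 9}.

The cycle type of φ is (4, 2, 2, 1).
Since disjoint cycles commute, ord(φ) = lcm(4, 2, 2) = 4.

4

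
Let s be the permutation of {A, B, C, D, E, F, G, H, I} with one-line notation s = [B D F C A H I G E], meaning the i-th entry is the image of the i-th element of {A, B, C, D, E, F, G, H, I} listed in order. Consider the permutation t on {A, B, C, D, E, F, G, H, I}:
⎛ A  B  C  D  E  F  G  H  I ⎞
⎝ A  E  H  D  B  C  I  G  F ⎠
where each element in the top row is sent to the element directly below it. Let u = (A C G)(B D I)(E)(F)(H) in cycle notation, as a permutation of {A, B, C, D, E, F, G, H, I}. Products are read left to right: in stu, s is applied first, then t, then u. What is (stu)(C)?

G

(stu)(C) = u(t(s(C))). s(C) = F, then t(F) = C, then u(C) = G, so the result is G.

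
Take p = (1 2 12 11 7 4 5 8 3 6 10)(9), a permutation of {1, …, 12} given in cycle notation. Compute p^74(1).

1 lies in the 11-cycle (1 2 12 11 7 4 5 8 3 6 10).
Powers repeat with period 11 on this cycle, and 74 mod 11 = 8, so p^74(1) = p^8(1).
Advancing 8 steps from 1: 1 → 2 → 12 → 11 → 7 → 4 → 5 → 8 → 3.

3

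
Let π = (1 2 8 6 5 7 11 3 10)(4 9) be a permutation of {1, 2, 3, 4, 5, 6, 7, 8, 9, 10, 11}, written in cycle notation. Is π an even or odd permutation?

The cycle lengths are 9, 2.
A cycle of length ℓ contributes ℓ−1 transpositions, so π is a product of 8 + 1 = 9 transpositions — odd.

odd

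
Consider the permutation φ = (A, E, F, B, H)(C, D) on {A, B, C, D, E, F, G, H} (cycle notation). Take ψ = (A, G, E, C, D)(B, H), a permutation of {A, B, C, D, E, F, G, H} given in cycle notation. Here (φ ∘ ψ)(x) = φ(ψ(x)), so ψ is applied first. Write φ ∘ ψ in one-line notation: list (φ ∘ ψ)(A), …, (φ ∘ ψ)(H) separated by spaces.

G A C E D B F H

Chase each element through ψ then φ: A → G → G; B → H → A; C → D → C; D → A → E; E → C → D; F → F → B; G → E → F; H → B → H.
Collecting the images, φ ∘ ψ = [G A C E D B F H].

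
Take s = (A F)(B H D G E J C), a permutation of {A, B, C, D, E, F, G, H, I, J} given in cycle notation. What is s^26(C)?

E

C lies in the 7-cycle (B H D G E J C).
Since the cycle has length 7, s^26 acts on it the same as s^5 (26 mod 7 = 5).
Stepping 5 places around the cycle: C → B → H → D → G → E.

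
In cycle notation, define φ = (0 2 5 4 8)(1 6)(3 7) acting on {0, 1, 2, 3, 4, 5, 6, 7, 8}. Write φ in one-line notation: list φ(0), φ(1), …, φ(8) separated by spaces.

2 6 5 7 8 4 1 3 0

Reading each image from the cycles: 0→2, 1→6, 2→5, 3→7, 4→8, 5→4, 6→1, 7→3, 8→0.
So the one-line form is 2 6 5 7 8 4 1 3 0.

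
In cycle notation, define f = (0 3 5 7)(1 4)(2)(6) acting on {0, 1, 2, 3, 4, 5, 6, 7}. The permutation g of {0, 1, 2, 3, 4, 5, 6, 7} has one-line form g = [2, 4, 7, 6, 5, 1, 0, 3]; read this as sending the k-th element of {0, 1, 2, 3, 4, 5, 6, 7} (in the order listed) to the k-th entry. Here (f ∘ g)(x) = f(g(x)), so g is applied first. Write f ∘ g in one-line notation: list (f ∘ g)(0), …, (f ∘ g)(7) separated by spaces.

For each element, apply g then f: 0 → 2 → 2; 1 → 4 → 1; 2 → 7 → 0; 3 → 6 → 6; 4 → 5 → 7; 5 → 1 → 4; 6 → 0 → 3; 7 → 3 → 5.
Collecting the images, f ∘ g = [2 1 0 6 7 4 3 5].

2 1 0 6 7 4 3 5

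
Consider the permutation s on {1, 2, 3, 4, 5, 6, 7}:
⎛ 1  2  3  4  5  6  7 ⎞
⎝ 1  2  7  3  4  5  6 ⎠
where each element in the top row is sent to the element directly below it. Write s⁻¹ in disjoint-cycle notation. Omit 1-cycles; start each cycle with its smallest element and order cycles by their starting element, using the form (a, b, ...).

(3, 4, 5, 6, 7)

The cycle decomposition of s is (3, 7, 6, 5, 4).
The inverse reverses every cycle; in canonical form, s⁻¹ = (3, 4, 5, 6, 7).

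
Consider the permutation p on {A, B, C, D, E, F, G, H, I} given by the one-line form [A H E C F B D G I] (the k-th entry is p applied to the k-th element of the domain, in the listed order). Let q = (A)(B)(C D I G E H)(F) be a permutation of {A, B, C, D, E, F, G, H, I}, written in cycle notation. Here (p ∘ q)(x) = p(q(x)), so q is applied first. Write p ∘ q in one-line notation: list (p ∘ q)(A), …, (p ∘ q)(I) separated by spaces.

A H C I G B F E D

(p ∘ q)(x) = p(q(x)). Computing each image: p(q(A)) = p(A) = A, p(q(B)) = p(B) = H, p(q(C)) = p(D) = C, p(q(D)) = p(I) = I, p(q(E)) = p(H) = G, p(q(F)) = p(F) = B, p(q(G)) = p(E) = F, p(q(H)) = p(C) = E, p(q(I)) = p(G) = D.
Hence p ∘ q = [A H C I G B F E D].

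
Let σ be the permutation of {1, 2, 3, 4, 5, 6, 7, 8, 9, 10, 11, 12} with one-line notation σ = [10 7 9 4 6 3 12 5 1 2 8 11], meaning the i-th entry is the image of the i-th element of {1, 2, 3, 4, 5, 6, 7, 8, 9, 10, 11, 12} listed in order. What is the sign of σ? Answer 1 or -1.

In disjoint-cycle form the cycle lengths are 11, 1.
A cycle of length ℓ contributes ℓ−1 transpositions, so σ is a product of 10 transpositions — even.

1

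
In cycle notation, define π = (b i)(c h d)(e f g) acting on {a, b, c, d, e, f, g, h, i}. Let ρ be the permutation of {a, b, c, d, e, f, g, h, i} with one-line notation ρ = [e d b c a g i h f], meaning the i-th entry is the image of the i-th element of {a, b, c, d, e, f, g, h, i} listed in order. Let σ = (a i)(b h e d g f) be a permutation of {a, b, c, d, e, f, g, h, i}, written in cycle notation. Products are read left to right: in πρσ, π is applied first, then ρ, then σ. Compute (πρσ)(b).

(πρσ)(b) = σ(ρ(π(b))). π(b) = i, then ρ(i) = f, then σ(f) = b, so the result is b.

b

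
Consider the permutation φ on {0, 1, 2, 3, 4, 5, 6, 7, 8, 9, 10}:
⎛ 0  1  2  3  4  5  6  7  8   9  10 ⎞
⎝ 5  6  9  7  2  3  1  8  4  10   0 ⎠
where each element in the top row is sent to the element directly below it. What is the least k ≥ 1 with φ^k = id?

The disjoint-cycle form of φ has cycle lengths 9, 2.
Since disjoint cycles commute, ord(φ) = lcm(9, 2) = 18.

18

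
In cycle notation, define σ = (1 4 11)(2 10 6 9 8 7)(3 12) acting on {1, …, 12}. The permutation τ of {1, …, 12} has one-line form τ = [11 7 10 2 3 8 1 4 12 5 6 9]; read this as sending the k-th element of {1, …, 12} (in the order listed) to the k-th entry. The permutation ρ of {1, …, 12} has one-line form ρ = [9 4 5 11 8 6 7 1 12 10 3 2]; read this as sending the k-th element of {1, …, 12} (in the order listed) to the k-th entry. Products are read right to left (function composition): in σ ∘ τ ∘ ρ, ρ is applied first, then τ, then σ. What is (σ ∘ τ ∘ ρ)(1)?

3

Apply the permutations in order: ρ(1) = 9, then τ(9) = 12, then σ(12) = 3. So (σ ∘ τ ∘ ρ)(1) = 3.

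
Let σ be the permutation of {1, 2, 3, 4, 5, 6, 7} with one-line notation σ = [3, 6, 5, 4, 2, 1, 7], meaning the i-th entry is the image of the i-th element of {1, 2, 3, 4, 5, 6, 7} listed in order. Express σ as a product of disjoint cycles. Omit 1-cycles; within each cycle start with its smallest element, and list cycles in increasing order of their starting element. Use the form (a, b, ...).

(1, 3, 5, 2, 6)

Start at 1 and follow images: 1 → 3 → 5 → 2 → 6 → 1, giving the cycle (1, 3, 5, 2, 6).
Repeating from the next unused element and collecting all non-trivial cycles gives (1, 3, 5, 2, 6).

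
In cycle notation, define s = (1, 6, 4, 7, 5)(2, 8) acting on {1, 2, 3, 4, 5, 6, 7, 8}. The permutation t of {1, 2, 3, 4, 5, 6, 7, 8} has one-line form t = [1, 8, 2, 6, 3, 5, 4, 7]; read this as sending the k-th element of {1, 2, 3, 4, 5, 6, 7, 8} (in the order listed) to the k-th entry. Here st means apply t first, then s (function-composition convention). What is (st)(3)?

8

First apply t: t(3) = 2, then s(2) = 8. Thus (st)(3) = 8.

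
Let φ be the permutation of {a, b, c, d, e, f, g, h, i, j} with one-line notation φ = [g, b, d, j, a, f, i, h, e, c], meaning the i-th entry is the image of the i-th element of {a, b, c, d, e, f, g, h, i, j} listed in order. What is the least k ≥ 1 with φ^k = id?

Writing φ as disjoint cycles, the cycle lengths are 4, 3, 1, 1, 1.
The order of φ is the least common multiple of its cycle lengths: lcm(4, 3) = 12.

12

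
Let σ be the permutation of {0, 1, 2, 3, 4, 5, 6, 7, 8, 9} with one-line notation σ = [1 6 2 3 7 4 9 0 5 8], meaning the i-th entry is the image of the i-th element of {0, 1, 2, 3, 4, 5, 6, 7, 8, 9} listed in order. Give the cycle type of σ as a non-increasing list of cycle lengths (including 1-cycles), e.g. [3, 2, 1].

[8, 1, 1]

The disjoint cycles are (0, 1, 6, 9, 8, 5, 4, 7)(2)(3), with lengths 8, 1, 1 in non-increasing order.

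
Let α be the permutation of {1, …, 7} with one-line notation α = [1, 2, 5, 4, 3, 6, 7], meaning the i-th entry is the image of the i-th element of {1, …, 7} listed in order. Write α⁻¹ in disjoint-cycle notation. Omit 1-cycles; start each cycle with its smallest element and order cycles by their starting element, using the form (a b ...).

(3 5)

The cycle decomposition of α is (3 5).
Reversing each cycle (and rotating so the smallest element leads) gives α⁻¹ = (3 5).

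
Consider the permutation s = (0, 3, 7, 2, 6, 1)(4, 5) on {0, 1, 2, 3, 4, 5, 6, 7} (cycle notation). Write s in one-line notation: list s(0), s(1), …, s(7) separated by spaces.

3 0 6 7 5 4 1 2

Each element maps to the next entry in its cycle (wrapping to the front): 0↦3, 1↦0, 2↦6, 3↦7, 4↦5, 5↦4, 6↦1, 7↦2.
Listing these in domain order gives 3 0 6 7 5 4 1 2.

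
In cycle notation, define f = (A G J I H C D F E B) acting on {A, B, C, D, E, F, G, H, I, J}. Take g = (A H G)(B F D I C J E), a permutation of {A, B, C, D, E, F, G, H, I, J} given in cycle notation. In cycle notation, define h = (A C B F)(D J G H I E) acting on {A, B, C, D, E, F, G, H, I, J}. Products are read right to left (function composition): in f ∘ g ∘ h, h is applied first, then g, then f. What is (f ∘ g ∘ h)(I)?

Chase I: h(I) = E; g(E) = B; f(B) = A. Hence (f ∘ g ∘ h)(I) = A.

A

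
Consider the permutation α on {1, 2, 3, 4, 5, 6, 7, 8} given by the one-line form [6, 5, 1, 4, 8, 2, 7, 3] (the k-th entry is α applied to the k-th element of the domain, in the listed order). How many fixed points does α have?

The fixed points (elements with α(x) = x) are {4, 7}, so there are 2.

2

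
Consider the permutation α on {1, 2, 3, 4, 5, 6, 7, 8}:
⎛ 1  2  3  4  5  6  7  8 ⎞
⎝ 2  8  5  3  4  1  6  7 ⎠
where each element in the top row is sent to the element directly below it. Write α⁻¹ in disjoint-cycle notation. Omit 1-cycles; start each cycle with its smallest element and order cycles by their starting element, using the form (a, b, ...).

The cycle decomposition of α is (1, 2, 8, 7, 6)(3, 5, 4).
Reversing each cycle (and rotating so the smallest element leads) gives α⁻¹ = (1, 6, 7, 8, 2)(3, 4, 5).

(1, 6, 7, 8, 2)(3, 4, 5)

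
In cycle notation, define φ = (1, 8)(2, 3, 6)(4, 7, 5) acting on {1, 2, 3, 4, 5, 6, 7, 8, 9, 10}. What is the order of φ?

6

The cycle type of φ is (3, 3, 2, 1, 1).
Since disjoint cycles commute, ord(φ) = lcm(3, 3, 2) = 6.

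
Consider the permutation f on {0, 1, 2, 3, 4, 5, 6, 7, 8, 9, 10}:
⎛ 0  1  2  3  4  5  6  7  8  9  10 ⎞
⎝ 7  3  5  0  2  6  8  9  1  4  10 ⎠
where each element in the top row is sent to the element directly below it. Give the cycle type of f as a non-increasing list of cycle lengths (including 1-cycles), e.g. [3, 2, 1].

The disjoint cycles are (0 7 9 4 2 5 6 8 1 3)(10), with lengths 10, 1 in non-increasing order.

[10, 1]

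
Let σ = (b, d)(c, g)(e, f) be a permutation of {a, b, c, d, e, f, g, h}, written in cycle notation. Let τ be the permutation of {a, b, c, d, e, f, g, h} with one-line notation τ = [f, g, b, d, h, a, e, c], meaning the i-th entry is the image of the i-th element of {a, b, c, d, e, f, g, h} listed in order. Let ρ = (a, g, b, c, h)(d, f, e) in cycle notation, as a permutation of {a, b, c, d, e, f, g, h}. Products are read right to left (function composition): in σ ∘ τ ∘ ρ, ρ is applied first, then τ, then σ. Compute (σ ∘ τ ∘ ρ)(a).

Chase a: ρ(a) = g; τ(g) = e; σ(e) = f. Hence (σ ∘ τ ∘ ρ)(a) = f.

f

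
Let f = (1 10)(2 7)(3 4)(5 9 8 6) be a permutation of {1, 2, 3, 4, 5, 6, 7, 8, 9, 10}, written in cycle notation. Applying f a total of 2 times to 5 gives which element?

5 lies in the 4-cycle (5 9 8 6).
Stepping 2 places around the cycle: 5 → 9 → 8.

8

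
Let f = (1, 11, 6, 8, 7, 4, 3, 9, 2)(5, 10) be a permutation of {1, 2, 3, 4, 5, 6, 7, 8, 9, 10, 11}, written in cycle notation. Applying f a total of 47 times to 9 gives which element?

1

9 lies in the 9-cycle (1, 11, 6, 8, 7, 4, 3, 9, 2).
On a 9-cycle, f^9 is the identity, so f^47 = f^2 there (47 ≡ 2 mod 9).
Advancing 2 steps from 9: 9 → 2 → 1.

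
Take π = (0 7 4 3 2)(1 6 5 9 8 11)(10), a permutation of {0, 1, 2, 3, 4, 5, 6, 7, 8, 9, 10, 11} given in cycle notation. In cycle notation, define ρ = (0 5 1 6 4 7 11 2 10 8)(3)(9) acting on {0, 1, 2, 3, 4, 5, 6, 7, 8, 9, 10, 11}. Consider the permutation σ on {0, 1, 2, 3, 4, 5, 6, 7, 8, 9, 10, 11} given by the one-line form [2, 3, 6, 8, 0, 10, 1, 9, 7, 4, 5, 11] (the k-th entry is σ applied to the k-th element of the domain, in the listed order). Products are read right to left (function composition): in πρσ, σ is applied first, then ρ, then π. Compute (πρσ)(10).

Apply the permutations in order: σ(10) = 5, then ρ(5) = 1, then π(1) = 6. So (πρσ)(10) = 6.

6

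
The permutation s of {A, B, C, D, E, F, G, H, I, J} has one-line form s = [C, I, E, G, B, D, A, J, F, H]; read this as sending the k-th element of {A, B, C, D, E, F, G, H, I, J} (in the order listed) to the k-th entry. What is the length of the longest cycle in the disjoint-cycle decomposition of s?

8

Decomposing into disjoint cycles gives (A, C, E, B, I, F, D, G)(H, J); the longest has length 8.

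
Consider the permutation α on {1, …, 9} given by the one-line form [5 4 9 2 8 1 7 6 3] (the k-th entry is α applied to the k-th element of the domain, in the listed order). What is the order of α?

4

Writing α as disjoint cycles, the cycle lengths are 4, 2, 2, 1.
The order is lcm(4, 2, 2) = 4.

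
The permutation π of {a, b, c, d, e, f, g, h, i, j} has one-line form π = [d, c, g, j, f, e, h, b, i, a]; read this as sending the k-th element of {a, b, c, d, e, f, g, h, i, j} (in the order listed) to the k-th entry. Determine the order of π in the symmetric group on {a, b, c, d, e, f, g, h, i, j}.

12

Decomposing into disjoint cycles gives cycle lengths 4, 3, 2, 1.
The order is lcm(4, 3, 2) = 12.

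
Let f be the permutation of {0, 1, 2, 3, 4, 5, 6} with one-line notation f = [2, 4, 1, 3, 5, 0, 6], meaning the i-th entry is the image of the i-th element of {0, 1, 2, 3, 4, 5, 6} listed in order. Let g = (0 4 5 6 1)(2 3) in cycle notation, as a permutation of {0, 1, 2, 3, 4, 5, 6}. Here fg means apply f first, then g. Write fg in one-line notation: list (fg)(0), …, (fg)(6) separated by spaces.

(fg)(x) = g(f(x)). Computing each image: g(f(0)) = g(2) = 3, g(f(1)) = g(4) = 5, g(f(2)) = g(1) = 0, g(f(3)) = g(3) = 2, g(f(4)) = g(5) = 6, g(f(5)) = g(0) = 4, g(f(6)) = g(6) = 1.
Hence fg = [3 5 0 2 6 4 1].

3 5 0 2 6 4 1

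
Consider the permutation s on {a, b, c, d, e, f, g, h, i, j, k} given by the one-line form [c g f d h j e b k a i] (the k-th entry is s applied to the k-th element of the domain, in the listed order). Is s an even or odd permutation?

odd

In disjoint-cycle form the cycle lengths are 4, 4, 2, 1.
A cycle of length ℓ contributes ℓ−1 transpositions, so s is a product of 3 + 3 + 1 = 7 transpositions — odd.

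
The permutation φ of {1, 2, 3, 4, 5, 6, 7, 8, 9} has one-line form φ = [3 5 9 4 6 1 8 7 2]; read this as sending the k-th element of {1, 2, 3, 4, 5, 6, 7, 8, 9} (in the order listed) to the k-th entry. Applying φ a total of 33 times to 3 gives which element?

Tracing 3 → 9 → … returns to 3 after 6 steps, so 3 lies in a 6-cycle (1 3 9 2 5 6).
On a 6-cycle, φ^6 is the identity, so φ^33 = φ^3 there (33 ≡ 3 mod 6).
Stepping 3 places around the cycle: 3 → 9 → 2 → 5.

5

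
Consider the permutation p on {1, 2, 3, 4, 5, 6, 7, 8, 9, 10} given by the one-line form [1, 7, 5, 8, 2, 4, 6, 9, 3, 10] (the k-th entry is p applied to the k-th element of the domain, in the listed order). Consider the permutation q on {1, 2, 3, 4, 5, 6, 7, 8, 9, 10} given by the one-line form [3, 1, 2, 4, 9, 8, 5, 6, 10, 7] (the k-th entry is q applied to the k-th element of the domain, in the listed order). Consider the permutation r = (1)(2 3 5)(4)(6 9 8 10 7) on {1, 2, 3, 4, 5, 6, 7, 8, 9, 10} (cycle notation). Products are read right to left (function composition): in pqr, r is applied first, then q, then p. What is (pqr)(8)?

Chase 8: r(8) = 10; q(10) = 7; p(7) = 6. Hence (pqr)(8) = 6.

6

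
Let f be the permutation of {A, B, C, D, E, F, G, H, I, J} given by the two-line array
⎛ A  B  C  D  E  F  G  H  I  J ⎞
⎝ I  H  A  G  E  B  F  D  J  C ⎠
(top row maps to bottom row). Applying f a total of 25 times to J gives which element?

Tracing J → C → … returns to J after 4 steps, so J lies in a 4-cycle (A, I, J, C).
Powers repeat with period 4 on this cycle, and 25 mod 4 = 1, so f^25(J) = f^1(J).
Stepping 1 place around the cycle: J → C.

C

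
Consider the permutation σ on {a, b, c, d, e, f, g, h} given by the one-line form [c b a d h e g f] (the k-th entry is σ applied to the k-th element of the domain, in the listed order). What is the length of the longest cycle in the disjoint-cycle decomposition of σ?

3

Decomposing into disjoint cycles gives (a, c)(e, h, f); the longest has length 3.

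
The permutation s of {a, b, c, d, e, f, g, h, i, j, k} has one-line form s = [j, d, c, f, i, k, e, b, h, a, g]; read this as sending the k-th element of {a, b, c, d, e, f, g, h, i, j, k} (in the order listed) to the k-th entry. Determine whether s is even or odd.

In disjoint-cycle form the cycle lengths are 8, 2, 1.
A cycle is odd iff its length is even; s has 2 even-length cycles, so sgn(s) = (−1)^2 and s is even.

even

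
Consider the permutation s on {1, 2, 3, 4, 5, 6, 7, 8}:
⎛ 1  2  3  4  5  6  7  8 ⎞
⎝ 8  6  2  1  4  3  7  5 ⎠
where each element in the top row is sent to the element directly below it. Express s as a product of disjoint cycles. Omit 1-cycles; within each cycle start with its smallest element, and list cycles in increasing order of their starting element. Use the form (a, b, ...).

Iterating s from 1 gives 1 → 8 → 5 → 4 → 1; that is the 4-cycle (1, 8, 5, 4).
Continuing from each remaining unvisited element yields (1, 8, 5, 4)(2, 6, 3).

(1, 8, 5, 4)(2, 6, 3)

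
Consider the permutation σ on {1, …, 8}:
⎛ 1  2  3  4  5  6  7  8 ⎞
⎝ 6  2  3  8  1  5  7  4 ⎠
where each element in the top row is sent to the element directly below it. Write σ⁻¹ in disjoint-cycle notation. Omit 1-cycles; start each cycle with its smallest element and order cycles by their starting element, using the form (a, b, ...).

First write σ in disjoint cycles: (1, 6, 5)(4, 8).
Reversing each cycle (and rotating so the smallest element leads) gives σ⁻¹ = (1, 5, 6)(4, 8).

(1, 5, 6)(4, 8)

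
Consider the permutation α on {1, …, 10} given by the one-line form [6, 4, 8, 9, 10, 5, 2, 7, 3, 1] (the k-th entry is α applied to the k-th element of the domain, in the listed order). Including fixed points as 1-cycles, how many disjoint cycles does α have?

The cycle decomposition is (1, 6, 5, 10)(2, 4, 9, 3, 8, 7), which has 2 cycles (counting 1-cycles).

2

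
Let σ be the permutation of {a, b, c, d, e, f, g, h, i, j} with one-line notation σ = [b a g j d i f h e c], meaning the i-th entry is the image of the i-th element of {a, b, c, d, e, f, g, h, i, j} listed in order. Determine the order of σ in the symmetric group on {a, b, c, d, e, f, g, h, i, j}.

The disjoint-cycle form of σ has cycle lengths 7, 2, 1.
The order is lcm(7, 2) = 14.

14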